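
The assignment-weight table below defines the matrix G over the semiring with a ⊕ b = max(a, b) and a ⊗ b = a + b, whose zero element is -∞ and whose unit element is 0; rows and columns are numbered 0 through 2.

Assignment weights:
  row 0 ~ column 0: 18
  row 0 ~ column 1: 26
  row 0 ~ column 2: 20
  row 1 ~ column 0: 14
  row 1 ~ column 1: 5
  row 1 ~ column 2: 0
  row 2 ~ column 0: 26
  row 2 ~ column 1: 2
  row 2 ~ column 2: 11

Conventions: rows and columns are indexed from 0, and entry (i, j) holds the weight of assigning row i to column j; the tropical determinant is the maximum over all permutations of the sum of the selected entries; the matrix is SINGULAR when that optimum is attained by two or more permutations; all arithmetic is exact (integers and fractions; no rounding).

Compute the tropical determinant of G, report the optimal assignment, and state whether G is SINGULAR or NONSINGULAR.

σ = (0, 1, 2): 18 + 5 + 11 = 34
σ = (0, 2, 1): 18 + 0 + 2 = 20
σ = (1, 0, 2): 26 + 14 + 11 = 51
σ = (1, 2, 0): 26 + 0 + 26 = 52
σ = (2, 0, 1): 20 + 14 + 2 = 36
σ = (2, 1, 0): 20 + 5 + 26 = 51
Optimal value attained by: σ = (1, 2, 0).
Answer: det⊕(G) = 52; verdict: NONSINGULAR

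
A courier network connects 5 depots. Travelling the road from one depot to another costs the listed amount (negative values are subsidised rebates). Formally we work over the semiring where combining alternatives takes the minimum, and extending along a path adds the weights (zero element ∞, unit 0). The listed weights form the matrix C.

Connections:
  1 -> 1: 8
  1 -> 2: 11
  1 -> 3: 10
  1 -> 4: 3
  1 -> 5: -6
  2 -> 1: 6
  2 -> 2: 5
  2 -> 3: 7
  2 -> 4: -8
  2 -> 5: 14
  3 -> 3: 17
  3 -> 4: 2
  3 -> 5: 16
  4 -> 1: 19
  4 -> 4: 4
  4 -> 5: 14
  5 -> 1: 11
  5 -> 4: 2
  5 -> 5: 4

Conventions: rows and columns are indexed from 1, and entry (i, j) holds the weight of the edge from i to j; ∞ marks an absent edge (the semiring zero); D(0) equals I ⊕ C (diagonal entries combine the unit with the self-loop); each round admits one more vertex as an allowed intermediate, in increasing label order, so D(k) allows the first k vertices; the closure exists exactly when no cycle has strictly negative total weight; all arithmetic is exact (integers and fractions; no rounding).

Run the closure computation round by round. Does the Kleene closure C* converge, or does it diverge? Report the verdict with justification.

D(0):
  [0, 11, 10, 3, -6]
  [6, 0, 7, -8, 14]
  [∞, ∞, 0, 2, 16]
  [19, ∞, ∞, 0, 14]
  [11, ∞, ∞, 2, 0]
D(1):
  [0, 11, 10, 3, -6]
  [6, 0, 7, -8, 0]
  [∞, ∞, 0, 2, 16]
  [19, 30, 29, 0, 13]
  [11, 22, 21, 2, 0]
D(2):
  [0, 11, 10, 3, -6]
  [6, 0, 7, -8, 0]
  [∞, ∞, 0, 2, 16]
  [19, 30, 29, 0, 13]
  [11, 22, 21, 2, 0]
D(3):
  [0, 11, 10, 3, -6]
  [6, 0, 7, -8, 0]
  [∞, ∞, 0, 2, 16]
  [19, 30, 29, 0, 13]
  [11, 22, 21, 2, 0]
D(4):
  [0, 11, 10, 3, -6]
  [6, 0, 7, -8, 0]
  [21, 32, 0, 2, 15]
  [19, 30, 29, 0, 13]
  [11, 22, 21, 2, 0]
D(5):
  [0, 11, 10, -4, -6]
  [6, 0, 7, -8, 0]
  [21, 32, 0, 2, 15]
  [19, 30, 29, 0, 13]
  [11, 22, 21, 2, 0]
Key observation: every diagonal entry stays at the unit through all rounds, so no improving cycle exists.
Answer: CONVERGES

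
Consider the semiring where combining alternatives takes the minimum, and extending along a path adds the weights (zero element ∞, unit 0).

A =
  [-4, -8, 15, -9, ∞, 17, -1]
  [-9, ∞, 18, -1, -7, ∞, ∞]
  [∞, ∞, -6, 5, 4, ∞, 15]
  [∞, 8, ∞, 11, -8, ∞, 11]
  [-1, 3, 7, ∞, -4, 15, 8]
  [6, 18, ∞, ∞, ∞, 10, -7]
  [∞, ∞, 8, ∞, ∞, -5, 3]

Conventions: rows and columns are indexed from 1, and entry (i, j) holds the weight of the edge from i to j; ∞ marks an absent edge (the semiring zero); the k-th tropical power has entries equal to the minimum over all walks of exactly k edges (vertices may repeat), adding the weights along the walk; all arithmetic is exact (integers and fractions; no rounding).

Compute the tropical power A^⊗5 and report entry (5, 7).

A^⊗2:
  [-17, -12, 7, -13, -17, -6, -5]
  [-13, -17, 0, -18, -11, 8, -10]
  [3, 7, -12, -1, -3, 10, 9]
  [-9, -5, -1, 7, -12, 6, 0]
  [-6, -9, 1, -10, -8, 3, -2]
  [2, -2, 1, -3, 11, -12, -4]
  [1, 13, 2, 13, 12, -2, -12]
A^⊗3:
  [-21, -25, -10, -26, -21, -10, -18]
  [-26, -21, -6, -22, -26, -15, -14]
  [-4, -5, -18, -7, -9, 4, 2]
  [-14, -17, -7, -18, -16, -5, -10]
  [-18, -14, -5, -15, -18, -7, -7]
  [-11, -6, -5, -7, -11, -9, -19]
  [-3, -7, -4, -8, 5, -17, -9]
A^⊗4:
  [-34, -29, -16, -30, -34, -23, -22]
  [-30, -34, -19, -35, -30, -19, -27]
  [-14, -12, -24, -13, -15, -3, -5]
  [-26, -22, -13, -23, -26, -15, -15]
  [-23, -26, -11, -27, -23, -12, -19]
  [-15, -19, -11, -20, -15, -24, -16]
  [-16, -11, -10, -12, -16, -14, -24]
A^⊗5:
  [-38, -42, -27, -43, -38, -27, -35]
  [-43, -38, -25, -39, -43, -32, -31]
  [-21, -22, -30, -23, -21, -10, -15]
  [-31, -34, -19, -35, -31, -20, -27]
  [-35, -31, -17, -32, -35, -24, -24]
  [-28, -23, -17, -24, -28, -21, -31]
  [-20, -24, -16, -25, -20, -29, -21]
Key observation: the optimum is the walk 5->2->1->2->1->7, with weight 3 + (-9) + (-8) + (-9) + (-1) = -24.
Optimal value attained by: walk 5->2->1->2->1->7.
Answer: (A^⊗5)[5][7] = -24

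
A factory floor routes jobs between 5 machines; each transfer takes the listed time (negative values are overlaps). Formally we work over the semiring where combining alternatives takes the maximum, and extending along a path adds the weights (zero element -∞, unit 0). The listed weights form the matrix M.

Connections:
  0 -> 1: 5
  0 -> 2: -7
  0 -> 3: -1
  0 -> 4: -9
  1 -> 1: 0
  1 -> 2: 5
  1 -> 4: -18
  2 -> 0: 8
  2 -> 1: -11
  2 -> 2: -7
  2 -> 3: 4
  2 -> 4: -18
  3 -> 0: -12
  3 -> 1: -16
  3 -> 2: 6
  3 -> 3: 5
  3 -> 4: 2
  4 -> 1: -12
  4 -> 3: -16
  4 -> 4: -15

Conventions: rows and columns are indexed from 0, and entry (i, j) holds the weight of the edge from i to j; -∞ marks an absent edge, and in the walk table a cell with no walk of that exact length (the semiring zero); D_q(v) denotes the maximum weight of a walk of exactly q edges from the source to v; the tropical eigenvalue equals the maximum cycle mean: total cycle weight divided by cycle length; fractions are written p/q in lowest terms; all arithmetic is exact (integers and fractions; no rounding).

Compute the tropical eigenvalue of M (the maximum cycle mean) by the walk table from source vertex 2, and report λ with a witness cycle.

q=0: [-∞, -∞, 0, -∞, -∞]
q=1: [8, -11, -7, 4, -18]
q=2: [1, 13, 10, 9, 6]
q=3: [18, 13, 18, 14, 11]
q=4: [26, 23, 20, 22, 16]
q=5: [28, 31, 28, 27, 24]
Optimal cycle mean attained by: cycle 0->1->2->0, total 5 + 5 + 8, length 3.
Answer: λ = 6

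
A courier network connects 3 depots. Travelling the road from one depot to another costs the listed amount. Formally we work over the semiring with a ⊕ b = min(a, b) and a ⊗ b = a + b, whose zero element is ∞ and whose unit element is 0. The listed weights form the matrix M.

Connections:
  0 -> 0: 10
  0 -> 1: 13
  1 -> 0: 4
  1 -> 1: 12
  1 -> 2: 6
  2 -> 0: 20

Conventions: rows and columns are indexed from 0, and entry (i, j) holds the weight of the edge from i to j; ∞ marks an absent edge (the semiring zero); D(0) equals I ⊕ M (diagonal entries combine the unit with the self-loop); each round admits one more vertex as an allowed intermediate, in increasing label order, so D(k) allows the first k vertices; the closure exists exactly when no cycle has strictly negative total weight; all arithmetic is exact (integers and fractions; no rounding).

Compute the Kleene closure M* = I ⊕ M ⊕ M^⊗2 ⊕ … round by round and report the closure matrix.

D(0):
  [0, 13, ∞]
  [4, 0, 6]
  [20, ∞, 0]
D(1):
  [0, 13, ∞]
  [4, 0, 6]
  [20, 33, 0]
D(2):
  [0, 13, 19]
  [4, 0, 6]
  [20, 33, 0]
D(3):
  [0, 13, 19]
  [4, 0, 6]
  [20, 33, 0]
Answer: M* = [[0, 13, 19], [4, 0, 6], [20, 33, 0]]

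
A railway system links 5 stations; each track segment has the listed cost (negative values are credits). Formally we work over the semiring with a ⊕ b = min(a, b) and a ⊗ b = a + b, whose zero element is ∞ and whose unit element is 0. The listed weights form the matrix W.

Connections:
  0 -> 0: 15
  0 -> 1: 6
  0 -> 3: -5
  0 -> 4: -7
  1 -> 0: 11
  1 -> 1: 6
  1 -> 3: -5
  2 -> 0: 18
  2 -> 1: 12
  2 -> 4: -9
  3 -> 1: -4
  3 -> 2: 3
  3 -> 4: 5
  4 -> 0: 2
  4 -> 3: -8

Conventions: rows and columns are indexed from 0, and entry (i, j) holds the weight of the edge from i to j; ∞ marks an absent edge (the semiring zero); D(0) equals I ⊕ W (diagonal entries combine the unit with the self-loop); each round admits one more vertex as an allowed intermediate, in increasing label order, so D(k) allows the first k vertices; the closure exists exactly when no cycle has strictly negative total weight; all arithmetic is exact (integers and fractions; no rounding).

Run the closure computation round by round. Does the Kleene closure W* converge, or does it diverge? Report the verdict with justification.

D(0):
  [0, 6, ∞, -5, -7]
  [11, 0, ∞, -5, ∞]
  [18, 12, 0, ∞, -9]
  [∞, -4, 3, 0, 5]
  [2, ∞, ∞, -8, 0]
Detection: at round 1, diagonal entry (4, 4) turns strictly negative.
Key observation: the cycle 4->0->4 has total weight 2 + (-7), which is strictly negative.
Answer: DIVERGES — negative cycle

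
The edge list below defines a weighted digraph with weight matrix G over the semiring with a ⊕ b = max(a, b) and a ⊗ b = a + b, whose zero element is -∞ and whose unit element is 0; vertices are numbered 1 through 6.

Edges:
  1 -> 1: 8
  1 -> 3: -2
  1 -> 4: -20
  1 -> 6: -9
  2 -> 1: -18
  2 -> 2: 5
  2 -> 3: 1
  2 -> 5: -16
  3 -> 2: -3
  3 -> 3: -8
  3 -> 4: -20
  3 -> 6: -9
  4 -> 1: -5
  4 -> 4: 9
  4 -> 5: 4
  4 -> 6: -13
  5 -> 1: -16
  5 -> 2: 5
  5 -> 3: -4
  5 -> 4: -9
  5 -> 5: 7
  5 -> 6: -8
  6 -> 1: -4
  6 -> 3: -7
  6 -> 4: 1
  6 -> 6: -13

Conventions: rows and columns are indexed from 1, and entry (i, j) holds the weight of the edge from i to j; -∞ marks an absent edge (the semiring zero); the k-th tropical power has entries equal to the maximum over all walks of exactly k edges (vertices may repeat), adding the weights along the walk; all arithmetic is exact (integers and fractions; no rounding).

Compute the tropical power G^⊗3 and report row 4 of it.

G^⊗2:
  [16, -5, 6, -8, -16, -1]
  [-10, 10, 6, -19, -9, -8]
  [-13, 2, -2, -8, -16, -17]
  [4, 9, 0, 18, 13, -4]
  [-8, 12, 6, 0, 14, -1]
  [4, -10, -6, 10, 5, -12]
G^⊗3:
  [24, 3, 14, 1, -4, 7]
  [-2, 15, 11, -7, -2, -3]
  [-5, 7, 3, 1, -4, -11]
  [13, 18, 10, 27, 22, 5]
  [0, 19, 13, 9, 21, 6]
  [12, 10, 2, 19, 14, -3]
Answer: row 4 of G^⊗3 = [13, 18, 10, 27, 22, 5]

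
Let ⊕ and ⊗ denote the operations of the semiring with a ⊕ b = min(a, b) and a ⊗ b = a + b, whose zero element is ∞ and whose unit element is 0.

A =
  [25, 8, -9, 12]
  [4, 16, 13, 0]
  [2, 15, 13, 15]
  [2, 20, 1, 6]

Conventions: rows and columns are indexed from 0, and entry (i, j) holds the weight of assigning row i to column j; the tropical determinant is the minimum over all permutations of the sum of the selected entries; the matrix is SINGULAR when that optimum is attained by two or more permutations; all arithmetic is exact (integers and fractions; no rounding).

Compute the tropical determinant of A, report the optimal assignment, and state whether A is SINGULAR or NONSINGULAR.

σ = (0, 1, 2, 3): 25 + 16 + 13 + 6 = 60
σ = (0, 1, 3, 2): 25 + 16 + 15 + 1 = 57
σ = (0, 2, 1, 3): 25 + 13 + 15 + 6 = 59
σ = (0, 2, 3, 1): 25 + 13 + 15 + 20 = 73
σ = (0, 3, 1, 2): 25 + 0 + 15 + 1 = 41
σ = (0, 3, 2, 1): 25 + 0 + 13 + 20 = 58
σ = (1, 0, 2, 3): 8 + 4 + 13 + 6 = 31
σ = (1, 0, 3, 2): 8 + 4 + 15 + 1 = 28
σ = (1, 2, 0, 3): 8 + 13 + 2 + 6 = 29
σ = (1, 2, 3, 0): 8 + 13 + 15 + 2 = 38
σ = (1, 3, 0, 2): 8 + 0 + 2 + 1 = 11
σ = (1, 3, 2, 0): 8 + 0 + 13 + 2 = 23
σ = (2, 0, 1, 3): (-9) + 4 + 15 + 6 = 16
σ = (2, 0, 3, 1): (-9) + 4 + 15 + 20 = 30
σ = (2, 1, 0, 3): (-9) + 16 + 2 + 6 = 15
σ = (2, 1, 3, 0): (-9) + 16 + 15 + 2 = 24
σ = (2, 3, 0, 1): (-9) + 0 + 2 + 20 = 13
σ = (2, 3, 1, 0): (-9) + 0 + 15 + 2 = 8
σ = (3, 0, 1, 2): 12 + 4 + 15 + 1 = 32
σ = (3, 0, 2, 1): 12 + 4 + 13 + 20 = 49
σ = (3, 1, 0, 2): 12 + 16 + 2 + 1 = 31
σ = (3, 1, 2, 0): 12 + 16 + 13 + 2 = 43
σ = (3, 2, 0, 1): 12 + 13 + 2 + 20 = 47
σ = (3, 2, 1, 0): 12 + 13 + 15 + 2 = 42
Optimal value attained by: σ = (2, 3, 1, 0).
Answer: det⊕(A) = 8; verdict: NONSINGULAR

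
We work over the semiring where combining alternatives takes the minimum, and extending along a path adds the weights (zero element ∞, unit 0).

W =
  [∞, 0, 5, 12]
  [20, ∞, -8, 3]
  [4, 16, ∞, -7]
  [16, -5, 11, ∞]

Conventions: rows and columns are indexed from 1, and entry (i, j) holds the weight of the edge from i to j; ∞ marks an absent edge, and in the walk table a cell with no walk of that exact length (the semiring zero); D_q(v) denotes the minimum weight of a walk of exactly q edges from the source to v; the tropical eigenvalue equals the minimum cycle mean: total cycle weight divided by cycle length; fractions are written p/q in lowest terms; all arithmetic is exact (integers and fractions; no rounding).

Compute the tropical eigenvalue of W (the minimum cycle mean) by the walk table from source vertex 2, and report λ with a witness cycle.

q=0: [∞, 0, ∞, ∞]
q=1: [20, ∞, -8, 3]
q=2: [-4, -2, 14, -15]
q=3: [1, -20, -10, 1]
q=4: [-6, -4, -28, -17]
Optimal cycle mean attained by: cycle 2->3->4->2, total (-8) + (-7) + (-5), length 3.
Answer: λ = -20/3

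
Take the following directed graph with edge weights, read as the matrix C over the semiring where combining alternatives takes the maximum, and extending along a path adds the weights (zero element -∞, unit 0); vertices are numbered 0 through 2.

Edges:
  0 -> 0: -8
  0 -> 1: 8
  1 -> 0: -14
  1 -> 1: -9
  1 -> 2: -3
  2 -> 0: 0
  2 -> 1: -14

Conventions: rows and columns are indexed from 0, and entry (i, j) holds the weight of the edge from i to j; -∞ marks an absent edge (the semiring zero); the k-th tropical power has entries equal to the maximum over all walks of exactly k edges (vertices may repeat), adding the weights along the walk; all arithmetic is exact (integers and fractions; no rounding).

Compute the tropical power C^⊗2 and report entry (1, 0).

C^⊗2:
  [-6, 0, 5]
  [-3, -6, -12]
  [-8, 8, -17]
Key observation: the optimum is the walk 1->2->0, with weight (-3) + 0 = -3.
Optimal value attained by: walk 1->2->0.
Answer: (C^⊗2)[1][0] = -3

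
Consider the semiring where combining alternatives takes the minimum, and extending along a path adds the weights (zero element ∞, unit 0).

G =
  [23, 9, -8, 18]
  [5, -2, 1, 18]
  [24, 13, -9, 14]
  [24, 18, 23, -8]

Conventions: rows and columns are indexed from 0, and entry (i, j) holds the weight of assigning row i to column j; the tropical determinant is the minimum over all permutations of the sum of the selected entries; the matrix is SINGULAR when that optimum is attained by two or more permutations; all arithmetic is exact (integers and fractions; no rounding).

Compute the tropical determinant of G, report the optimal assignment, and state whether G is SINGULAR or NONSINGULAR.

σ = (0, 1, 2, 3): 23 + (-2) + (-9) + (-8) = 4
σ = (0, 1, 3, 2): 23 + (-2) + 14 + 23 = 58
σ = (0, 2, 1, 3): 23 + 1 + 13 + (-8) = 29
σ = (0, 2, 3, 1): 23 + 1 + 14 + 18 = 56
σ = (0, 3, 1, 2): 23 + 18 + 13 + 23 = 77
σ = (0, 3, 2, 1): 23 + 18 + (-9) + 18 = 50
σ = (1, 0, 2, 3): 9 + 5 + (-9) + (-8) = -3
σ = (1, 0, 3, 2): 9 + 5 + 14 + 23 = 51
σ = (1, 2, 0, 3): 9 + 1 + 24 + (-8) = 26
σ = (1, 2, 3, 0): 9 + 1 + 14 + 24 = 48
σ = (1, 3, 0, 2): 9 + 18 + 24 + 23 = 74
σ = (1, 3, 2, 0): 9 + 18 + (-9) + 24 = 42
σ = (2, 0, 1, 3): (-8) + 5 + 13 + (-8) = 2
σ = (2, 0, 3, 1): (-8) + 5 + 14 + 18 = 29
σ = (2, 1, 0, 3): (-8) + (-2) + 24 + (-8) = 6
σ = (2, 1, 3, 0): (-8) + (-2) + 14 + 24 = 28
σ = (2, 3, 0, 1): (-8) + 18 + 24 + 18 = 52
σ = (2, 3, 1, 0): (-8) + 18 + 13 + 24 = 47
σ = (3, 0, 1, 2): 18 + 5 + 13 + 23 = 59
σ = (3, 0, 2, 1): 18 + 5 + (-9) + 18 = 32
σ = (3, 1, 0, 2): 18 + (-2) + 24 + 23 = 63
σ = (3, 1, 2, 0): 18 + (-2) + (-9) + 24 = 31
σ = (3, 2, 0, 1): 18 + 1 + 24 + 18 = 61
σ = (3, 2, 1, 0): 18 + 1 + 13 + 24 = 56
Optimal value attained by: σ = (1, 0, 2, 3).
Answer: det⊕(G) = -3; verdict: NONSINGULAR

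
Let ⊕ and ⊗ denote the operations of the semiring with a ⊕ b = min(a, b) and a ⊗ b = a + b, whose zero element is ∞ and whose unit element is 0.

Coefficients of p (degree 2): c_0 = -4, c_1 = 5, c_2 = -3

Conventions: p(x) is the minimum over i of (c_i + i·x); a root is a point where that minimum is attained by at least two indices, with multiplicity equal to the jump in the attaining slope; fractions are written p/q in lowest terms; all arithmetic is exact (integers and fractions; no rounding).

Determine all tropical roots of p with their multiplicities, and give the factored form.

hull edge (i=0, c=-4) to (i=2, c=-3): slope 1/2, span 2
Factored form: p(x) = -3 ⊗ (x ⊕ (-1/2)) ⊗ (x ⊕ (-1/2))
Answer: roots = -1/2 (mult 2)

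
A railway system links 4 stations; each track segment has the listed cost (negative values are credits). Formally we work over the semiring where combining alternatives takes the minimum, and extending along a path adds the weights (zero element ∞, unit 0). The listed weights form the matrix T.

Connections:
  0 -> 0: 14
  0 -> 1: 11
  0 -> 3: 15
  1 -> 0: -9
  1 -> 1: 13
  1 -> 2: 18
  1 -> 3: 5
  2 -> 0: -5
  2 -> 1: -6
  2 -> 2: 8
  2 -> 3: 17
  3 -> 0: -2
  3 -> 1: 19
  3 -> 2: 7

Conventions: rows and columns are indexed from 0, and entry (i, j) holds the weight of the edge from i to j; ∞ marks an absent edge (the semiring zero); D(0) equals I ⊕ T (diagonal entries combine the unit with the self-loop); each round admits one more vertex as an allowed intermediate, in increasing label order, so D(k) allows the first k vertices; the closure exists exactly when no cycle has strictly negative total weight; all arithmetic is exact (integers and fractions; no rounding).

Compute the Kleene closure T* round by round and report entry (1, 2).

D(0):
  [0, 11, ∞, 15]
  [-9, 0, 18, 5]
  [-5, -6, 0, 17]
  [-2, 19, 7, 0]
D(1):
  [0, 11, ∞, 15]
  [-9, 0, 18, 5]
  [-5, -6, 0, 10]
  [-2, 9, 7, 0]
D(2):
  [0, 11, 29, 15]
  [-9, 0, 18, 5]
  [-15, -6, 0, -1]
  [-2, 9, 7, 0]
D(3):
  [0, 11, 29, 15]
  [-9, 0, 18, 5]
  [-15, -6, 0, -1]
  [-8, 1, 7, 0]
D(4):
  [0, 11, 22, 15]
  [-9, 0, 12, 5]
  [-15, -6, 0, -1]
  [-8, 1, 7, 0]
Answer: T*[1][2] = 12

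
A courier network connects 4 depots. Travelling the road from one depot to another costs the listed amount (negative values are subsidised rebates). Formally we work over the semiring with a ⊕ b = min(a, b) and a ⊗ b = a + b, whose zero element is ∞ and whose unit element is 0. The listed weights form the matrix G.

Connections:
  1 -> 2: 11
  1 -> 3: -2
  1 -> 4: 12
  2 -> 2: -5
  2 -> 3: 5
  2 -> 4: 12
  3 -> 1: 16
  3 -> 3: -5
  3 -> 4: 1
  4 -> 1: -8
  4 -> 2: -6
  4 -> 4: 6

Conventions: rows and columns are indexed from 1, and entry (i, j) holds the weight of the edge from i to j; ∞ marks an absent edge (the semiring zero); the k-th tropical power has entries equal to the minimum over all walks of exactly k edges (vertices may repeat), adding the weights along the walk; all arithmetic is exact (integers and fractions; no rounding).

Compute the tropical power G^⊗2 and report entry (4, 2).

G^⊗2:
  [4, 6, -7, -1]
  [4, -10, 0, 6]
  [-7, -5, -10, -4]
  [-2, -11, -10, 4]
Key observation: the optimum is the walk 4->2->2, with weight (-6) + (-5) = -11.
Optimal value attained by: walk 4->2->2.
Answer: (G^⊗2)[4][2] = -11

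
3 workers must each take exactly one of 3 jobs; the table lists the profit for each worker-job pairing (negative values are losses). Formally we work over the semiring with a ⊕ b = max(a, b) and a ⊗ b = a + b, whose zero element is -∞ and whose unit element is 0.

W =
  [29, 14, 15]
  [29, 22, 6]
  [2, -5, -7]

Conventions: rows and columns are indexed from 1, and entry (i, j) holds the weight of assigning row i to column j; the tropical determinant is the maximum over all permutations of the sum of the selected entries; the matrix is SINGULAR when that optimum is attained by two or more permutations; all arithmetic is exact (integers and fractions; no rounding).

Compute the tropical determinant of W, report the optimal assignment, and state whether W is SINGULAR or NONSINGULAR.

σ = (1, 2, 3): 29 + 22 + (-7) = 44
σ = (1, 3, 2): 29 + 6 + (-5) = 30
σ = (2, 1, 3): 14 + 29 + (-7) = 36
σ = (2, 3, 1): 14 + 6 + 2 = 22
σ = (3, 1, 2): 15 + 29 + (-5) = 39
σ = (3, 2, 1): 15 + 22 + 2 = 39
Optimal value attained by: σ = (1, 2, 3).
Answer: det⊕(W) = 44; verdict: NONSINGULAR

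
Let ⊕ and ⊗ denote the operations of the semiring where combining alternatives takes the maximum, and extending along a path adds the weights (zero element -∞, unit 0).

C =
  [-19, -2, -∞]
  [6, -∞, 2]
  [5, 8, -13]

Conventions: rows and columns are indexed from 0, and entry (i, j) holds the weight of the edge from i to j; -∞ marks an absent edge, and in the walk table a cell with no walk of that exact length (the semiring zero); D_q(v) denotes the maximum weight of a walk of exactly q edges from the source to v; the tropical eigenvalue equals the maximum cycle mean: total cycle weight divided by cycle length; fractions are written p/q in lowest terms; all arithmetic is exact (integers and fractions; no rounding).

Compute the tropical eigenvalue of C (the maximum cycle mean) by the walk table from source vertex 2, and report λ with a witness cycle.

q=0: [-∞, -∞, 0]
q=1: [5, 8, -13]
q=2: [14, 3, 10]
q=3: [15, 18, 5]
Optimal cycle mean attained by: cycle 1->2->1, total 2 + 8, length 2.
Answer: λ = 5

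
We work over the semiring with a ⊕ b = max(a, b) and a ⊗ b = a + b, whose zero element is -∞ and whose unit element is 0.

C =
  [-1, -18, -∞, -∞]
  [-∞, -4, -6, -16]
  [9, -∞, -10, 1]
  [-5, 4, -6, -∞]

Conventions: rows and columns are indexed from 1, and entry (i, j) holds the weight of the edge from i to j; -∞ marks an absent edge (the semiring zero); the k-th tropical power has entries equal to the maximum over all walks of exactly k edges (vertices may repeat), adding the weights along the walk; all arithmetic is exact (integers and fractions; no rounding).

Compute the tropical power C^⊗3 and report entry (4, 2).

C^⊗2:
  [-2, -19, -24, -34]
  [3, -8, -10, -5]
  [8, 5, -5, -9]
  [3, 0, -2, -5]
C^⊗3:
  [-3, -20, -25, -23]
  [2, -1, -11, -9]
  [7, 1, -1, -4]
  [7, -1, -6, -1]
Key observation: the optimum is the walk 4->3->4->2, with weight (-6) + 1 + 4 = -1.
Optimal value attained by: walk 4->3->4->2.
Answer: (C^⊗3)[4][2] = -1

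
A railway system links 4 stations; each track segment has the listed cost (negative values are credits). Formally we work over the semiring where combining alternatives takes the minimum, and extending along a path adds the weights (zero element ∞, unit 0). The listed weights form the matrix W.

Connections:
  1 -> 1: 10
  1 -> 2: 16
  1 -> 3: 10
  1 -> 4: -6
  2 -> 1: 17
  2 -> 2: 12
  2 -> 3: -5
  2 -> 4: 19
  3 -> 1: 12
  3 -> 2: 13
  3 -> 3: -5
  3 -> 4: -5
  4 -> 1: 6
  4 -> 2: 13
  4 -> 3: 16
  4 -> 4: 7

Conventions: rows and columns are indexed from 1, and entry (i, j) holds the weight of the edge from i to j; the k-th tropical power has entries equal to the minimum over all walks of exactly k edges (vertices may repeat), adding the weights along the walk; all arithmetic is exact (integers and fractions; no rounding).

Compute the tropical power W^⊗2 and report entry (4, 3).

W^⊗2:
  [0, 7, 5, 1]
  [7, 8, -10, -10]
  [1, 8, -10, -10]
  [13, 20, 8, 0]
Key observation: the optimum is the walk 4->2->3, with weight 13 + (-5) = 8.
Optimal value attained by: walk 4->2->3.
Answer: (W^⊗2)[4][3] = 8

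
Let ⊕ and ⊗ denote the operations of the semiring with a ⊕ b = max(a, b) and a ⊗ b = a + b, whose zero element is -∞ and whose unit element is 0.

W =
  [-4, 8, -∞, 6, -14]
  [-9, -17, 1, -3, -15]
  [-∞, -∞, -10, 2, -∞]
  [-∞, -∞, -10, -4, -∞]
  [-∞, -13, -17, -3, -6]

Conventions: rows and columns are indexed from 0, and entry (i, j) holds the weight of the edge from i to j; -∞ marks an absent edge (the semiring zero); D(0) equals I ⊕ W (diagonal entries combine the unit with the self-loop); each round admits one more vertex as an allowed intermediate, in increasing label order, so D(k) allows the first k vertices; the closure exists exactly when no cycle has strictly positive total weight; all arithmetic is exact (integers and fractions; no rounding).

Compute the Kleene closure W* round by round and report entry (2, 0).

D(0):
  [0, 8, -∞, 6, -14]
  [-9, 0, 1, -3, -15]
  [-∞, -∞, 0, 2, -∞]
  [-∞, -∞, -10, 0, -∞]
  [-∞, -13, -17, -3, 0]
D(1):
  [0, 8, -∞, 6, -14]
  [-9, 0, 1, -3, -15]
  [-∞, -∞, 0, 2, -∞]
  [-∞, -∞, -10, 0, -∞]
  [-∞, -13, -17, -3, 0]
D(2):
  [0, 8, 9, 6, -7]
  [-9, 0, 1, -3, -15]
  [-∞, -∞, 0, 2, -∞]
  [-∞, -∞, -10, 0, -∞]
  [-22, -13, -12, -3, 0]
D(3):
  [0, 8, 9, 11, -7]
  [-9, 0, 1, 3, -15]
  [-∞, -∞, 0, 2, -∞]
  [-∞, -∞, -10, 0, -∞]
  [-22, -13, -12, -3, 0]
D(4):
  [0, 8, 9, 11, -7]
  [-9, 0, 1, 3, -15]
  [-∞, -∞, 0, 2, -∞]
  [-∞, -∞, -10, 0, -∞]
  [-22, -13, -12, -3, 0]
D(5):
  [0, 8, 9, 11, -7]
  [-9, 0, 1, 3, -15]
  [-∞, -∞, 0, 2, -∞]
  [-∞, -∞, -10, 0, -∞]
  [-22, -13, -12, -3, 0]
Answer: W*[2][0] = -∞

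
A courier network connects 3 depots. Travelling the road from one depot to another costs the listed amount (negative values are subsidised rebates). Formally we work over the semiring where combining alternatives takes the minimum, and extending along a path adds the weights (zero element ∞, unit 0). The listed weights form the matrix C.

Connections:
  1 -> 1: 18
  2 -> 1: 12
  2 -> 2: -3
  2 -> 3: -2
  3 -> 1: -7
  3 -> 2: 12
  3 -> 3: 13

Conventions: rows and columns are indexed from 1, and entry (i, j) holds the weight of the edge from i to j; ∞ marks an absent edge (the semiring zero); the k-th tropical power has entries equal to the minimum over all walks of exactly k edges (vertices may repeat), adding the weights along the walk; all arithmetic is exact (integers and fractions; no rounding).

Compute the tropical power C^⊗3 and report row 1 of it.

C^⊗2:
  [36, ∞, ∞]
  [-9, -6, -5]
  [6, 9, 10]
C^⊗3:
  [54, ∞, ∞]
  [-12, -9, -8]
  [3, 6, 7]
Answer: row 1 of C^⊗3 = [54, ∞, ∞]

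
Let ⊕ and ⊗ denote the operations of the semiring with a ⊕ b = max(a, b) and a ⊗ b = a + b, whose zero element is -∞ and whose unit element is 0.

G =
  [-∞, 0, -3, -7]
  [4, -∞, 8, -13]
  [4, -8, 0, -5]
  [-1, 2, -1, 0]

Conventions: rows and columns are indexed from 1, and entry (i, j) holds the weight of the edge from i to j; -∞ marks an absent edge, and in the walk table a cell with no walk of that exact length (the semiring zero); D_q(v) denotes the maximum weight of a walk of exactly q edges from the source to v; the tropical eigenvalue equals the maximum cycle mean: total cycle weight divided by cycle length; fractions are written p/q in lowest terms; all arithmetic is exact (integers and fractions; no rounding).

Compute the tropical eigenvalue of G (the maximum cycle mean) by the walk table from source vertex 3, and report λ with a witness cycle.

q=0: [-∞, -∞, 0, -∞]
q=1: [4, -8, 0, -5]
q=2: [4, 4, 1, -3]
q=3: [8, 4, 12, -3]
q=4: [16, 8, 12, 7]
Optimal cycle mean attained by: cycle 1->2->3->1, total 0 + 8 + 4, length 3.
Answer: λ = 4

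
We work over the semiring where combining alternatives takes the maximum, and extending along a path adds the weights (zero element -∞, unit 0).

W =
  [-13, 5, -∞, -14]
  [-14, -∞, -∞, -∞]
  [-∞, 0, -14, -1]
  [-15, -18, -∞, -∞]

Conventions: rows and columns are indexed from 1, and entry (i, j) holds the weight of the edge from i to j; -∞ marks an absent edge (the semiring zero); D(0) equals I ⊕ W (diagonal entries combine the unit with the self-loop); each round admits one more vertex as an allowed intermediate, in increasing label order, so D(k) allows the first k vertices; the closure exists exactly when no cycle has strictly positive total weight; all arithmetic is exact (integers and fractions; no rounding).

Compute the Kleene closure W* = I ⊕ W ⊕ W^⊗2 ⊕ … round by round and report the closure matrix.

D(0):
  [0, 5, -∞, -14]
  [-14, 0, -∞, -∞]
  [-∞, 0, 0, -1]
  [-15, -18, -∞, 0]
D(1):
  [0, 5, -∞, -14]
  [-14, 0, -∞, -28]
  [-∞, 0, 0, -1]
  [-15, -10, -∞, 0]
D(2):
  [0, 5, -∞, -14]
  [-14, 0, -∞, -28]
  [-14, 0, 0, -1]
  [-15, -10, -∞, 0]
D(3):
  [0, 5, -∞, -14]
  [-14, 0, -∞, -28]
  [-14, 0, 0, -1]
  [-15, -10, -∞, 0]
D(4):
  [0, 5, -∞, -14]
  [-14, 0, -∞, -28]
  [-14, 0, 0, -1]
  [-15, -10, -∞, 0]
Answer: W* = [[0, 5, -∞, -14], [-14, 0, -∞, -28], [-14, 0, 0, -1], [-15, -10, -∞, 0]]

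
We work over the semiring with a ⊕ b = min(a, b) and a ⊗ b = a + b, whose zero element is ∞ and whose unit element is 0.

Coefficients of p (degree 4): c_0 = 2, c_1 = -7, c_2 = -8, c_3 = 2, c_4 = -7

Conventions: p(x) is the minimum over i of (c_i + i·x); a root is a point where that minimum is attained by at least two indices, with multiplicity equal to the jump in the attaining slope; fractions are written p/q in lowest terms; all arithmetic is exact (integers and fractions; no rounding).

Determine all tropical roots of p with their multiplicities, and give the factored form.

hull edge (i=0, c=2) to (i=1, c=-7): slope -9, span 1
hull edge (i=1, c=-7) to (i=2, c=-8): slope -1, span 1
hull edge (i=2, c=-8) to (i=4, c=-7): slope 1/2, span 2
Factored form: p(x) = -7 ⊗ (x ⊕ (-1/2)) ⊗ (x ⊕ (-1/2)) ⊗ (x ⊕ 1) ⊗ (x ⊕ 9)
Answer: roots = -1/2 (mult 2), 1 (mult 1), 9 (mult 1)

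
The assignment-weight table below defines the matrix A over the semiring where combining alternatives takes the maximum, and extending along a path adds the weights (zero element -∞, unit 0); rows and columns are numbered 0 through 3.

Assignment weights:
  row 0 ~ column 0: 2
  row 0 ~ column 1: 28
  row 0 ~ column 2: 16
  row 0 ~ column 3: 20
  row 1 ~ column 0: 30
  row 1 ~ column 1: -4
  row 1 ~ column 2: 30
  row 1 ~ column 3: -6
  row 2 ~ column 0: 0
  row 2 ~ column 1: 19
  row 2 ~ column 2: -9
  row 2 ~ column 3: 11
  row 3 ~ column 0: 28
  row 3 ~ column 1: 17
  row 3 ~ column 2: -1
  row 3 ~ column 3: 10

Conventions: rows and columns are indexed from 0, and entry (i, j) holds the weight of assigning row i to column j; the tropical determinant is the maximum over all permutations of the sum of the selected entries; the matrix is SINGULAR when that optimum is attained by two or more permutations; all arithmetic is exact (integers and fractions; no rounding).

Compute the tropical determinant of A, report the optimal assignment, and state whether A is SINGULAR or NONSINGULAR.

σ = (0, 1, 2, 3): 2 + (-4) + (-9) + 10 = -1
σ = (0, 1, 3, 2): 2 + (-4) + 11 + (-1) = 8
σ = (0, 2, 1, 3): 2 + 30 + 19 + 10 = 61
σ = (0, 2, 3, 1): 2 + 30 + 11 + 17 = 60
σ = (0, 3, 1, 2): 2 + (-6) + 19 + (-1) = 14
σ = (0, 3, 2, 1): 2 + (-6) + (-9) + 17 = 4
σ = (1, 0, 2, 3): 28 + 30 + (-9) + 10 = 59
σ = (1, 0, 3, 2): 28 + 30 + 11 + (-1) = 68
σ = (1, 2, 0, 3): 28 + 30 + 0 + 10 = 68
σ = (1, 2, 3, 0): 28 + 30 + 11 + 28 = 97
σ = (1, 3, 0, 2): 28 + (-6) + 0 + (-1) = 21
σ = (1, 3, 2, 0): 28 + (-6) + (-9) + 28 = 41
σ = (2, 0, 1, 3): 16 + 30 + 19 + 10 = 75
σ = (2, 0, 3, 1): 16 + 30 + 11 + 17 = 74
σ = (2, 1, 0, 3): 16 + (-4) + 0 + 10 = 22
σ = (2, 1, 3, 0): 16 + (-4) + 11 + 28 = 51
σ = (2, 3, 0, 1): 16 + (-6) + 0 + 17 = 27
σ = (2, 3, 1, 0): 16 + (-6) + 19 + 28 = 57
σ = (3, 0, 1, 2): 20 + 30 + 19 + (-1) = 68
σ = (3, 0, 2, 1): 20 + 30 + (-9) + 17 = 58
σ = (3, 1, 0, 2): 20 + (-4) + 0 + (-1) = 15
σ = (3, 1, 2, 0): 20 + (-4) + (-9) + 28 = 35
σ = (3, 2, 0, 1): 20 + 30 + 0 + 17 = 67
σ = (3, 2, 1, 0): 20 + 30 + 19 + 28 = 97
Optimal value attained by: σ = (1, 2, 3, 0).
Answer: det⊕(A) = 97; verdict: SINGULAR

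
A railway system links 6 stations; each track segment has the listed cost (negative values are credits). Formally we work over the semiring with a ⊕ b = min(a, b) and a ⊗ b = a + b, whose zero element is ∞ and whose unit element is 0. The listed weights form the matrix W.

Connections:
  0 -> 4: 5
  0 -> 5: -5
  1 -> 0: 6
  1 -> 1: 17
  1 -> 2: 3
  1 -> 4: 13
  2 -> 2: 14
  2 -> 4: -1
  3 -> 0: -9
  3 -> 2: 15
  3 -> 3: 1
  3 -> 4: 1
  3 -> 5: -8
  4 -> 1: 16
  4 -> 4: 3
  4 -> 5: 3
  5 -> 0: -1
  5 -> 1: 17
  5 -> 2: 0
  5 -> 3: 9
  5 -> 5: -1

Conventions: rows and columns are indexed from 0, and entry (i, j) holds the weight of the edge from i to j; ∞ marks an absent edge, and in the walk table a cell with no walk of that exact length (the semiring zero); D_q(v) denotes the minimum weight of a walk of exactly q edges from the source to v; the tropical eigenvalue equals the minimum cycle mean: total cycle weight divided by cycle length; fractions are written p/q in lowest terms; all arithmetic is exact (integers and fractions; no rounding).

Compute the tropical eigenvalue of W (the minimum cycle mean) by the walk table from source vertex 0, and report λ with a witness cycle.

q=0: [0, ∞, ∞, ∞, ∞, ∞]
q=1: [∞, ∞, ∞, ∞, 5, -5]
q=2: [-6, 12, -5, 4, 8, -6]
q=3: [-7, 11, -6, 3, -6, -11]
q=4: [-12, 6, -11, -2, -7, -12]
q=5: [-13, 5, -12, -3, -12, -17]
q=6: [-18, 0, -17, -8, -13, -18]
Optimal cycle mean attained by: cycle 0->5->0, total (-5) + (-1), length 2.
Answer: λ = -3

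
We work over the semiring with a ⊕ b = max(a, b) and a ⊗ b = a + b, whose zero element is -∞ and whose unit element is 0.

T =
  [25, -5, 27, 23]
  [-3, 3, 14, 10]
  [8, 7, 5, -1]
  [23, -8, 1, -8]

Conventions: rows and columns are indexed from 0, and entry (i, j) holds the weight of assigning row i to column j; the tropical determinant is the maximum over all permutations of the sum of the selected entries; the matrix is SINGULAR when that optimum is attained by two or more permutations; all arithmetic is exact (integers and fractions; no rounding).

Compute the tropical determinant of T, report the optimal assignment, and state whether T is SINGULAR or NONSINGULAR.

σ = (0, 1, 2, 3): 25 + 3 + 5 + (-8) = 25
σ = (0, 1, 3, 2): 25 + 3 + (-1) + 1 = 28
σ = (0, 2, 1, 3): 25 + 14 + 7 + (-8) = 38
σ = (0, 2, 3, 1): 25 + 14 + (-1) + (-8) = 30
σ = (0, 3, 1, 2): 25 + 10 + 7 + 1 = 43
σ = (0, 3, 2, 1): 25 + 10 + 5 + (-8) = 32
σ = (1, 0, 2, 3): (-5) + (-3) + 5 + (-8) = -11
σ = (1, 0, 3, 2): (-5) + (-3) + (-1) + 1 = -8
σ = (1, 2, 0, 3): (-5) + 14 + 8 + (-8) = 9
σ = (1, 2, 3, 0): (-5) + 14 + (-1) + 23 = 31
σ = (1, 3, 0, 2): (-5) + 10 + 8 + 1 = 14
σ = (1, 3, 2, 0): (-5) + 10 + 5 + 23 = 33
σ = (2, 0, 1, 3): 27 + (-3) + 7 + (-8) = 23
σ = (2, 0, 3, 1): 27 + (-3) + (-1) + (-8) = 15
σ = (2, 1, 0, 3): 27 + 3 + 8 + (-8) = 30
σ = (2, 1, 3, 0): 27 + 3 + (-1) + 23 = 52
σ = (2, 3, 0, 1): 27 + 10 + 8 + (-8) = 37
σ = (2, 3, 1, 0): 27 + 10 + 7 + 23 = 67
σ = (3, 0, 1, 2): 23 + (-3) + 7 + 1 = 28
σ = (3, 0, 2, 1): 23 + (-3) + 5 + (-8) = 17
σ = (3, 1, 0, 2): 23 + 3 + 8 + 1 = 35
σ = (3, 1, 2, 0): 23 + 3 + 5 + 23 = 54
σ = (3, 2, 0, 1): 23 + 14 + 8 + (-8) = 37
σ = (3, 2, 1, 0): 23 + 14 + 7 + 23 = 67
Optimal value attained by: σ = (2, 3, 1, 0).
Answer: det⊕(T) = 67; verdict: SINGULAR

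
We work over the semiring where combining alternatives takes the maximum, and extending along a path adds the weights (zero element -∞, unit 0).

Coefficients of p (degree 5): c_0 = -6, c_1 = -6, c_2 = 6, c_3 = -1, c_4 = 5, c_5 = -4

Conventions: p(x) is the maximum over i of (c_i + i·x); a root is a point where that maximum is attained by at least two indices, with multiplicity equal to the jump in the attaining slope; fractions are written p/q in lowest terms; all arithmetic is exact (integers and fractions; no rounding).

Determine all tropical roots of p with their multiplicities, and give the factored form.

hull edge (i=0, c=-6) to (i=2, c=6): slope 6, span 2
hull edge (i=2, c=6) to (i=4, c=5): slope -1/2, span 2
hull edge (i=4, c=5) to (i=5, c=-4): slope -9, span 1
Factored form: p(x) = -4 ⊗ (x ⊕ (-6)) ⊗ (x ⊕ (-6)) ⊗ (x ⊕ 1/2) ⊗ (x ⊕ 1/2) ⊗ (x ⊕ 9)
Answer: roots = -6 (mult 2), 1/2 (mult 2), 9 (mult 1)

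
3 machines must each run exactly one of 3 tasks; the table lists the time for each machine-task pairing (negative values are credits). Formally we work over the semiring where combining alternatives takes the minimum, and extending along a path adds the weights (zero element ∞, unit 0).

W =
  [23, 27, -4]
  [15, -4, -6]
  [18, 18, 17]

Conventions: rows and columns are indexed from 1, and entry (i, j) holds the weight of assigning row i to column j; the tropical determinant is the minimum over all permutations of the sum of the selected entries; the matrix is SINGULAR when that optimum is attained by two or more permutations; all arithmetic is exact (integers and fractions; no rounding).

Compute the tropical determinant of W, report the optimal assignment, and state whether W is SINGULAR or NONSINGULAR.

σ = (1, 2, 3): 23 + (-4) + 17 = 36
σ = (1, 3, 2): 23 + (-6) + 18 = 35
σ = (2, 1, 3): 27 + 15 + 17 = 59
σ = (2, 3, 1): 27 + (-6) + 18 = 39
σ = (3, 1, 2): (-4) + 15 + 18 = 29
σ = (3, 2, 1): (-4) + (-4) + 18 = 10
Optimal value attained by: σ = (3, 2, 1).
Answer: det⊕(W) = 10; verdict: NONSINGULAR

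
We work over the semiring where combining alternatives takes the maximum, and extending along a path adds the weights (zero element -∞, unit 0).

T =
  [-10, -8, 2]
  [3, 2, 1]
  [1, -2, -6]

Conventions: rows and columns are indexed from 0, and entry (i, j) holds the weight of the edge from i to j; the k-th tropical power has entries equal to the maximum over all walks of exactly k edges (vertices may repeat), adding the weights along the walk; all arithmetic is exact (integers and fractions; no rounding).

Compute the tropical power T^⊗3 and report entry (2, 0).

T^⊗2:
  [3, 0, -4]
  [5, 4, 5]
  [1, 0, 3]
T^⊗3:
  [3, 2, 5]
  [7, 6, 7]
  [4, 2, 3]
Key observation: the optimum is the walk 2->0->2->0, with weight 1 + 2 + 1 = 4.
Optimal value attained by: walk 2->0->2->0.
Answer: (T^⊗3)[2][0] = 4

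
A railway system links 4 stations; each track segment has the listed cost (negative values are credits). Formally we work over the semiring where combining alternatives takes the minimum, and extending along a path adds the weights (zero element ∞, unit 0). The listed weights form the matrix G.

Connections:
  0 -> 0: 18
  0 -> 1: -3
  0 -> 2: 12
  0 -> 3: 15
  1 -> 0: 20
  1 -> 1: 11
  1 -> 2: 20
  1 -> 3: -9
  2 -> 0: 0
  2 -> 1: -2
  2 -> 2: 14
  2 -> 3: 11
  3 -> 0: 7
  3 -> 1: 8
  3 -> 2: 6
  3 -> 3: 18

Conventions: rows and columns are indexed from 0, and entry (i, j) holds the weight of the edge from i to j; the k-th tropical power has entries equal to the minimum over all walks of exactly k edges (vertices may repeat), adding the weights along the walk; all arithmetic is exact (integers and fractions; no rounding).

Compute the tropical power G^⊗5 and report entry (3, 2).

G^⊗2:
  [12, 8, 17, -12]
  [-2, -1, -3, 2]
  [14, -3, 12, -11]
  [6, 4, 19, -1]
G^⊗3:
  [-5, -4, -6, -1]
  [-3, -5, 8, -10]
  [-4, -3, -5, -12]
  [6, 3, 5, -5]
G^⊗4:
  [-6, -8, 5, -13]
  [-3, -6, -4, -14]
  [-5, -7, -6, -12]
  [2, 3, 1, -6]
G^⊗5:
  [-6, -9, -7, -17]
  [-7, -6, -8, -15]
  [-6, -8, -6, -16]
  [1, -1, 0, -6]
Key observation: the optimum is the walk 3->2->0->1->3->2, with weight 6 + 0 + (-3) + (-9) + 6 = 0.
Optimal value attained by: walk 3->2->0->1->3->2.
Answer: (G^⊗5)[3][2] = 0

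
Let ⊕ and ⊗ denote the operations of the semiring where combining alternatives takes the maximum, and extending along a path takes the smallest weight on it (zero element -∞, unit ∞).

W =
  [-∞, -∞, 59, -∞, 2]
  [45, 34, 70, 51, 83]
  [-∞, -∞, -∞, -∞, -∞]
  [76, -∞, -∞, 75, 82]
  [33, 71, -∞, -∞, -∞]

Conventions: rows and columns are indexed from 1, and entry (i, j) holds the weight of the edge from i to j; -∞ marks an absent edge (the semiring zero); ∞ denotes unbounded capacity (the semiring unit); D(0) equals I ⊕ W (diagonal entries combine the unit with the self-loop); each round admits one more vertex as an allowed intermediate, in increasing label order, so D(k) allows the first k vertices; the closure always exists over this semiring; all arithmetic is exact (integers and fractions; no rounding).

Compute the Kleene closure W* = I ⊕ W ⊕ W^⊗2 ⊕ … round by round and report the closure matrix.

D(0):
  [∞, -∞, 59, -∞, 2]
  [45, ∞, 70, 51, 83]
  [-∞, -∞, ∞, -∞, -∞]
  [76, -∞, -∞, ∞, 82]
  [33, 71, -∞, -∞, ∞]
D(1):
  [∞, -∞, 59, -∞, 2]
  [45, ∞, 70, 51, 83]
  [-∞, -∞, ∞, -∞, -∞]
  [76, -∞, 59, ∞, 82]
  [33, 71, 33, -∞, ∞]
D(2):
  [∞, -∞, 59, -∞, 2]
  [45, ∞, 70, 51, 83]
  [-∞, -∞, ∞, -∞, -∞]
  [76, -∞, 59, ∞, 82]
  [45, 71, 70, 51, ∞]
D(3):
  [∞, -∞, 59, -∞, 2]
  [45, ∞, 70, 51, 83]
  [-∞, -∞, ∞, -∞, -∞]
  [76, -∞, 59, ∞, 82]
  [45, 71, 70, 51, ∞]
D(4):
  [∞, -∞, 59, -∞, 2]
  [51, ∞, 70, 51, 83]
  [-∞, -∞, ∞, -∞, -∞]
  [76, -∞, 59, ∞, 82]
  [51, 71, 70, 51, ∞]
D(5):
  [∞, 2, 59, 2, 2]
  [51, ∞, 70, 51, 83]
  [-∞, -∞, ∞, -∞, -∞]
  [76, 71, 70, ∞, 82]
  [51, 71, 70, 51, ∞]
Answer: W* = [[∞, 2, 59, 2, 2], [51, ∞, 70, 51, 83], [-∞, -∞, ∞, -∞, -∞], [76, 71, 70, ∞, 82], [51, 71, 70, 51, ∞]]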